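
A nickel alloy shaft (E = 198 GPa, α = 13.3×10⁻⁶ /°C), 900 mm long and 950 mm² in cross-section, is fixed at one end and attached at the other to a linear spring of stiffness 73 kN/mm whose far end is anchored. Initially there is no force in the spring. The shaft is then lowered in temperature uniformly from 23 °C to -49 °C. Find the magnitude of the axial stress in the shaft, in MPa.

σ ≈ 49.1 MPa (tensile)

Free thermal contraction: δ_free = αΔT L = 13.3×10⁻⁶ × 72 × 900 = 0.8618 mm.
Let P be the tensile force in the spring. The shaft extends elastically by PL/(AE) and the spring stretches by P/k; together these equal δ_free.
P [ L/(AE) + 1/k ] = δ_free → P [ 900/(950×198×10³) + 1/(73×10³) ] = 0.8618.
P = 0.8618 / 1.848×10⁻⁵ = 46630 N.
σ = P/A = 46630/950 = 49.08 MPa.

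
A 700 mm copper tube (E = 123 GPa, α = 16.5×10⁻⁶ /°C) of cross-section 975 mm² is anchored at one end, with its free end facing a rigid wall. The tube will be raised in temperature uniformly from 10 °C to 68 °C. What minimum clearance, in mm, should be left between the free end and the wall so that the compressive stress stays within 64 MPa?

g ≈ 0.306 mm

With no wall the tube would lengthen by αΔT L = 16.5×10⁻⁶ × 58 × 700 = 0.6699 mm.
A stress of 64 MPa corresponds to the wall pushing the tube back by σL/E = 64×700/(123×10³) = 0.3642 mm.
The gap must absorb the remainder: g_min = 0.6699 − 0.3642 = 0.3057 mm.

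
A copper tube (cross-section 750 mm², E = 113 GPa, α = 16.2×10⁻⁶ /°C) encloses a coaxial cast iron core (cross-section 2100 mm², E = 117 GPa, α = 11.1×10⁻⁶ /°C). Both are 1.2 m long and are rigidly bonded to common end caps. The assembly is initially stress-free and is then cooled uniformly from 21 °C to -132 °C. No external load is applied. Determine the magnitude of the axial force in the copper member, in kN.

P ≈ 49.2 kN (tensile in the copper)

Equilibrium of a rigid end plate with no external load gives equal and opposite internal forces ±P in the two members. Since α_{copper} > α_{cast iron}, cooling drives the copper into tension and the cast iron into compression.
Equating the net (thermal + elastic) strains gives |α₁ − α₂|·ΔT = P·[1/(A₁E₁) + 1/(A₂E₂)].
|α₁ − α₂|·ΔT = 5.1×10⁻⁶ × 153 = 0.0007803.
1/(A₁E₁) + 1/(A₂E₂) = 1/(750×113×10³) + 1/(2100×117×10³) = 1.587×10⁻⁸ N⁻¹.
P = 0.0007803 / 1.587×10⁻⁸ = 49170 N = 49.17 kN.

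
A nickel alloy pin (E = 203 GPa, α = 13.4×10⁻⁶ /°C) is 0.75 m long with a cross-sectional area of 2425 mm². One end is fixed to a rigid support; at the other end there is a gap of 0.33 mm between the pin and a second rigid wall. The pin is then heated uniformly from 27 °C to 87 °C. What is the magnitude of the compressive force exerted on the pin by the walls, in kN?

P ≈ 179 kN

If the wall were absent the pin would grow by αΔT L = 13.4×10⁻⁶ × 60 × 750 = 0.603 mm.
The gap closes (δ_free > 0.33 mm) and the wall then resists a further 0.603 − 0.33 = 0.273 mm of expansion.
Compatibility: PL/(AE) = 0.273 mm, so σ = P/A = E × (0.273/750) = 73.89 MPa.
P = σA = 73.89 × 2425 = 179.2 kN.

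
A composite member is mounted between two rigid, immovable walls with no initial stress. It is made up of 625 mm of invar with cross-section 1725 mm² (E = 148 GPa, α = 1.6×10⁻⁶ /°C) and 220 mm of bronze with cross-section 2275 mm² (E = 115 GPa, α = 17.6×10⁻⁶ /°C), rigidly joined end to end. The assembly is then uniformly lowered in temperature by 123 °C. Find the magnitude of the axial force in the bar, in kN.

P ≈ 182 kN (tensile)

If the supports were absent, the total length change would be Σ αᵢΔT Lᵢ = 1.6×10⁻⁶×123×625 + 17.6×10⁻⁶×123×220 = 0.5993 mm.
The rigid supports impose zero overall length change; the single axial force P common to all segments must satisfy P Σ Lᵢ/(AᵢEᵢ) = δ_free.
The series flexibility is Σ Lᵢ/(AᵢEᵢ) = 625/(1725×148×10³) + 220/(2275×115×10³) = 3.289×10⁻⁶ mm/N.
So P = 0.5993 / 3.289×10⁻⁶ = 182.2 kN, tensile.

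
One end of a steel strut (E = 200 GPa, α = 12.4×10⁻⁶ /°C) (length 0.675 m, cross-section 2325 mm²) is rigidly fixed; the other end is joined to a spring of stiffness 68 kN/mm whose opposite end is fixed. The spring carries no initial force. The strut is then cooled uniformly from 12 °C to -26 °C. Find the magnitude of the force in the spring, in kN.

P ≈ 19.7 kN

If the spring were absent the strut would shorten by αΔT L = 12.4×10⁻⁶ × 38 × 675 = 0.3181 mm.
With a force P in the spring, the elastic change of the strut is PL/(AE) and that of the spring is P/k; compatibility requires their sum to equal δ_free.
P [ L/(AE) + 1/k ] = δ_free → P [ 675/(2325×200×10³) + 1/(68×10³) ] = 0.3181.
P = 0.3181 / 1.616×10⁻⁵ = 19680 N.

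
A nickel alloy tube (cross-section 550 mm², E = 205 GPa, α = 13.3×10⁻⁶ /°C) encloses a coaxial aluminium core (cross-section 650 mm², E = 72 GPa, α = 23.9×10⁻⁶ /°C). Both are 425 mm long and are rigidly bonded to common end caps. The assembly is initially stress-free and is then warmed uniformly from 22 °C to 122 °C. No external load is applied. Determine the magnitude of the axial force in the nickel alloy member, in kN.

Equilibrium of a rigid end plate with no external load gives equal and opposite internal forces ±P in the two members. Since α_{aluminium} > α_{nickel alloy}, heating drives the aluminium into compression and the nickel alloy into tension.
Setting the final lengths equal and cancelling L: (α₁ − α₂)ΔT = P/(A₁E₁) + P/(A₂E₂).
|α₁ − α₂|·ΔT = 10.6×10⁻⁶ × 100 = 0.00106.
1/(A₁E₁) + 1/(A₂E₂) = 1/(550×205×10³) + 1/(650×72×10³) = 3.024×10⁻⁸ N⁻¹.
So P = 0.00106 / 3.024×10⁻⁸ = 35.06 kN.

P ≈ 35.1 kN (tensile in the nickel alloy)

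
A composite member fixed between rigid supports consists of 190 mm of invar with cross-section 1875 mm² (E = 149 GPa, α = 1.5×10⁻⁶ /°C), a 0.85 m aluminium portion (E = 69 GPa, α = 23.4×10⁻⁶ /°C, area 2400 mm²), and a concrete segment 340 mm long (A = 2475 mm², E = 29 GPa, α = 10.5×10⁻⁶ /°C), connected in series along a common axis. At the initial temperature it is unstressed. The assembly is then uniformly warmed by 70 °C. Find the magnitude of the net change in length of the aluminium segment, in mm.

|ΔL| ≈ 0.584 mm

Free thermal expansion of the whole bar: Σ αᵢΔT Lᵢ = 1.5×10⁻⁶×70×190 + 23.4×10⁻⁶×70×850 + 10.5×10⁻⁶×70×340 = 1.662 mm.
Since the ends are fixed, an axial force P builds up, equal in every segment, with P · Σ Lᵢ/(AᵢEᵢ) = δ_free.
The series flexibility is Σ Lᵢ/(AᵢEᵢ) = 190/(1875×149×10³) + 850/(2400×69×10³) + 340/(2475×29×10³) = 1.055×10⁻⁵ mm/N.
So P = 1.662 / 1.055×10⁻⁵ = 157.6 kN, compressive.
For the aluminium segment, free thermal change = 23.4×10⁻⁶×70×850 = 1.392 mm and elastic change from P = 157600×850/(2400×69×10³) = 0.8087 mm; these oppose, so the net change is 0.584 mm (segment lengthens).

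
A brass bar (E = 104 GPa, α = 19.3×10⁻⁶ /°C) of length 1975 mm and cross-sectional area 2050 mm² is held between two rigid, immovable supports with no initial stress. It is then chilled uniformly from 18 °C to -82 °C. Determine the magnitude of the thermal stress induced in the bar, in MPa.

With length fixed, the mechanical strain must cancel the thermal strain αΔT = 19.3×10⁻⁶ × 100 = 1930×10⁻⁶.
Hence σ = E·αΔT = 104×10³ × 1930×10⁻⁶ = 200.7 MPa, tensile.

σ ≈ 201 MPa (tensile)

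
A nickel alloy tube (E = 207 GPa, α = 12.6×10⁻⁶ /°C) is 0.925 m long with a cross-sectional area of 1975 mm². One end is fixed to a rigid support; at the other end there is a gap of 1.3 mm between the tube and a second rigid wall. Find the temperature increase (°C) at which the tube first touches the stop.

Contact occurs when the free expansion equals the gap: αΔT L = 1.3 mm.
ΔT = 1.3 / (12.6×10⁻⁶ × 925) = 111.5 °C.

ΔT ≈ 112 °C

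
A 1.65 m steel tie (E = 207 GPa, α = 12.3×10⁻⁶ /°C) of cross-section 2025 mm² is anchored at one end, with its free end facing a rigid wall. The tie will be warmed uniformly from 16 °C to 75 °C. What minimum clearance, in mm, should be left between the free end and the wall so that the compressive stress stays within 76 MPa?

g ≈ 0.592 mm

With no wall the tie would lengthen by αΔT L = 12.3×10⁻⁶ × 59 × 1650 = 1.197 mm.
A stress of 76 MPa corresponds to the wall pushing the tie back by σL/E = 76×1650/(207×10³) = 0.6058 mm.
The gap must absorb the remainder: g_min = 1.197 − 0.6058 = 0.5916 mm.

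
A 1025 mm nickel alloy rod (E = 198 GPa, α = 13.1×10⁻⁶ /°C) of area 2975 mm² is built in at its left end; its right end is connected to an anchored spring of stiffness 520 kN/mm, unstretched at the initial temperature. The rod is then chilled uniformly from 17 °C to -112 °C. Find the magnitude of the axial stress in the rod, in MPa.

σ ≈ 159 MPa (tensile)

The unrestrained thermal change is αΔT L = 13.1×10⁻⁶ × 129 × 1025 = 1.732 mm.
Let P be the tensile force in the spring. The rod extends elastically by PL/(AE) and the spring stretches by P/k; together these equal δ_free.
So P = δ_free / [L/(AE) + 1/k] = 1.732 / [ 1025/(2975×198×10³) + 1/(520×10³) ].
P = 1.732 / 3.663×10⁻⁶ = 472900 N.
σ = P/A = 472900/2975 = 158.9 MPa.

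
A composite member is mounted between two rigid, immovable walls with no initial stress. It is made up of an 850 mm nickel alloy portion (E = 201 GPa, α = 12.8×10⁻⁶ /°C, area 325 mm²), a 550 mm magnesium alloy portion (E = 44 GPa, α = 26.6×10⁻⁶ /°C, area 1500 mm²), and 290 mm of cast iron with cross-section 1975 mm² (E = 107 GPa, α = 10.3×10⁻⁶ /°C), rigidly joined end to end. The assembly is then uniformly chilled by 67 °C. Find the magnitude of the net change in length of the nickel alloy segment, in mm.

If the supports were absent, the total length change would be Σ αᵢΔT Lᵢ = 12.8×10⁻⁶×67×850 + 26.6×10⁻⁶×67×550 + 10.3×10⁻⁶×67×290 = 1.909 mm.
The walls prevent any net length change, so an axial force P (same in every segment) develops. Compatibility: P · Σ Lᵢ/(AᵢEᵢ) = δ_free.
The series flexibility is Σ Lᵢ/(AᵢEᵢ) = 850/(325×201×10³) + 550/(1500×44×10³) + 290/(1975×107×10³) = 2.272×10⁻⁵ mm/N.
Hence P = δ_free / Σ(L/AE) = 1.909/2.272×10⁻⁵ = 84.05 kN (tensile).
For the nickel alloy segment, free thermal change = 12.8×10⁻⁶×67×850 = 0.729 mm and elastic change from P = 84050×850/(325×201×10³) = 1.094 mm; these oppose, so the net change is 0.365 mm (segment lengthens).

|ΔL| ≈ 0.365 mm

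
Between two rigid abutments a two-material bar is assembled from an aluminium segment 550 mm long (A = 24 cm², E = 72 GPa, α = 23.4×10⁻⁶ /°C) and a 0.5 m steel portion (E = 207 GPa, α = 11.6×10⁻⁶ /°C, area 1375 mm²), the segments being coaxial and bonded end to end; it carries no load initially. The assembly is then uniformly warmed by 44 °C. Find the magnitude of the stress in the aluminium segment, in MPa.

Free thermal expansion of the whole bar: Σ αᵢΔT Lᵢ = 23.4×10⁻⁶×44×550 + 11.6×10⁻⁶×44×500 = 0.8215 mm.
Since the ends are fixed, an axial force P builds up, equal in every segment, with P · Σ Lᵢ/(AᵢEᵢ) = δ_free.
The series flexibility is Σ Lᵢ/(AᵢEᵢ) = 550/(2400×72×10³) + 500/(1375×207×10³) = 4.94×10⁻⁶ mm/N.
So P = 0.8215 / 4.94×10⁻⁶ = 166.3 kN, compressive.
σ_{aluminium} = P / A = 166300 / 2400 = 69.29 MPa.

σ ≈ 69.3 MPa (compressive)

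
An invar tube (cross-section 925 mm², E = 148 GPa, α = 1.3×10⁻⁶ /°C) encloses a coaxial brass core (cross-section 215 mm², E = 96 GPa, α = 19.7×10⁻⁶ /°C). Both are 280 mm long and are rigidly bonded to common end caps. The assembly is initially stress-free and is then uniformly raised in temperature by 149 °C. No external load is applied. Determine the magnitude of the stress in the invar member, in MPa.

σ ≈ 53.2 MPa (tensile)

The brass has the larger α, so on heating it would change length more than the invar if both were free. The rigid plates force a common final length, so the brass is put into compression and the invar into tension, with equal and opposite forces P (no external load).
Equating the net (thermal + elastic) strains gives |α₁ − α₂|·ΔT = P·[1/(A₁E₁) + 1/(A₂E₂)].
|α₁ − α₂|·ΔT = 18.4×10⁻⁶ × 149 = 0.002742.
1/(A₁E₁) + 1/(A₂E₂) = 1/(925×148×10³) + 1/(215×96×10³) = 5.575×10⁻⁸ N⁻¹.
P = 0.002742 / 5.575×10⁻⁸ = 49170 N = 49.17 kN.
σ_{invar} = P/A₁ = 49170/925 = 53.16 MPa, tensile.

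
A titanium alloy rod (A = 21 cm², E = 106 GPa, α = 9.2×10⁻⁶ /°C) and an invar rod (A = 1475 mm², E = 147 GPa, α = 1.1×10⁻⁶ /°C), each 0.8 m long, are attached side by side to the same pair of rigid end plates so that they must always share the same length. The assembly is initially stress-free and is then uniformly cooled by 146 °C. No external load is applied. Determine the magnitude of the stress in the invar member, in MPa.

σ ≈ 88.1 MPa (compressive)

Equilibrium of a rigid end plate with no external load gives equal and opposite internal forces ±P in the two members. Since α_{titanium alloy} > α_{invar}, cooling drives the titanium alloy into tension and the invar into compression.
Compatibility of the two members (thermal + elastic change equal): (α₁ − α₂)ΔT = P·[1/(A₁E₁) + 1/(A₂E₂)].
|α₁ − α₂|·ΔT = 8.1×10⁻⁶ × 146 = 0.001183.
1/(A₁E₁) + 1/(A₂E₂) = 1/(2100×106×10³) + 1/(1475×147×10³) = 9.104×10⁻⁹ N⁻¹.
P = 0.001183 / 9.104×10⁻⁹ = 129900 N = 129.9 kN.
σ_{invar} = P/A₂ = 129900/1475 = 88.06 MPa, compressive.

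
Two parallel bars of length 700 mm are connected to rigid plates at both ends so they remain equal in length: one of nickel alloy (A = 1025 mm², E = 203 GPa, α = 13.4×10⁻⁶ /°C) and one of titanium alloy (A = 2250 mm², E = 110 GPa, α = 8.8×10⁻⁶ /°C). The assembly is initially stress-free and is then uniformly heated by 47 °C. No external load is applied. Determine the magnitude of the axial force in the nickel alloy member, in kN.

P ≈ 24.4 kN (compressive in the nickel alloy)

Equilibrium of a rigid end plate with no external load gives equal and opposite internal forces ±P in the two members. Since α_{nickel alloy} > α_{titanium alloy}, heating drives the nickel alloy into compression and the titanium alloy into tension.
Equating the net (thermal + elastic) strains gives |α₁ − α₂|·ΔT = P·[1/(A₁E₁) + 1/(A₂E₂)].
|α₁ − α₂|·ΔT = 4.6×10⁻⁶ × 47 = 0.0002162.
1/(A₁E₁) + 1/(A₂E₂) = 1/(1025×203×10³) + 1/(2250×110×10³) = 8.846×10⁻⁹ N⁻¹.
So P = 0.0002162 / 8.846×10⁻⁹ = 24.44 kN.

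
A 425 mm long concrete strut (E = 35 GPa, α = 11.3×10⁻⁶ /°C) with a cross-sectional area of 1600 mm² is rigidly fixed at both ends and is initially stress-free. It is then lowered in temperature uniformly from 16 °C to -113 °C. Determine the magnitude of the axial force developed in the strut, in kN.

Full restraint means ε = 0, so the stress is σ = EαΔT = 35×10³ × 11.3×10⁻⁶ × 129 = 51.02 MPa.
Then P = σA = 51.02 × 1600 mm² = 81.63 kN, tensile.

P ≈ 81.6 kN (tensile)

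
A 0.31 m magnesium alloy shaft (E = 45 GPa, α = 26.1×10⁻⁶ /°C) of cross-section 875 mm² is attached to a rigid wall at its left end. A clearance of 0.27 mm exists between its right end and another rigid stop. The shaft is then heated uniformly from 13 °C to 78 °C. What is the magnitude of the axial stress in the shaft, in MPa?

σ ≈ 37.1 MPa (compressive)

If the wall were absent the shaft would grow by αΔT L = 26.1×10⁻⁶ × 65 × 310 = 0.5259 mm.
The gap closes (δ_free > 0.27 mm) and the wall then resists a further 0.5259 − 0.27 = 0.2559 mm of expansion.
That suppressed elongation corresponds to σ = E·Δ/L = 45×10³ × 0.2559/310 = 37.15 MPa.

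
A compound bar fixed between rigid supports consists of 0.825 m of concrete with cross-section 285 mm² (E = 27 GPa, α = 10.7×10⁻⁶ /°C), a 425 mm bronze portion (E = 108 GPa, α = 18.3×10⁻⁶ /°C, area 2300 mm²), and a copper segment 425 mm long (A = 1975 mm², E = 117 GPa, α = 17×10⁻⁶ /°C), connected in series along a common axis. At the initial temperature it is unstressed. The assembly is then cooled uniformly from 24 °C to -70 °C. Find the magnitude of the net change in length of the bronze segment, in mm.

|ΔL| ≈ 0.696 mm

With the walls removed the bar would change length by δ_free = Σ αᵢΔT Lᵢ = 10.7×10⁻⁶×94×825 + 18.3×10⁻⁶×94×425 + 17×10⁻⁶×94×425 = 2.24 mm.
Since the ends are fixed, an axial force P builds up, equal in every segment, with P · Σ Lᵢ/(AᵢEᵢ) = δ_free.
Σ Lᵢ/(AᵢEᵢ) = 825/(285×27×10³) + 425/(2300×108×10³) + 425/(1975×117×10³) = 0.0001108 mm/N.
So P = 2.24 / 0.0001108 = 20.22 kN, tensile.
For the bronze segment, free thermal change = 18.3×10⁻⁶×94×425 = 0.7311 mm and elastic change from P = 20220×425/(2300×108×10³) = 0.0346 mm; these oppose, so the net change is 0.696 mm (segment shortens).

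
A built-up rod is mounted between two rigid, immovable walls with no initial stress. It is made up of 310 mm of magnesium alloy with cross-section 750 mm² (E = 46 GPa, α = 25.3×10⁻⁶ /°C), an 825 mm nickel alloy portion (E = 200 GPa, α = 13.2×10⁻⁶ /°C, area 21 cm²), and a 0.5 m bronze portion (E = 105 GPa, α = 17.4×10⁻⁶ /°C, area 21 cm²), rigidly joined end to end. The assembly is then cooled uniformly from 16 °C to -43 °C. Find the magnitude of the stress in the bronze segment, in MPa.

Free thermal contraction of the whole bar: Σ αᵢΔT Lᵢ = 25.3×10⁻⁶×59×310 + 13.2×10⁻⁶×59×825 + 17.4×10⁻⁶×59×500 = 1.619 mm.
The walls prevent any net length change, so an axial force P (same in every segment) develops. Compatibility: P · Σ Lᵢ/(AᵢEᵢ) = δ_free.
Σ Lᵢ/(AᵢEᵢ) = 310/(750×46×10³) + 825/(2100×200×10³) + 500/(2100×105×10³) = 1.322×10⁻⁵ mm/N.
P = 1.619 / 1.322×10⁻⁵ = 122500 N = 122.5 kN, tensile.
σ_{bronze} = P / A = 122500 / 2100 = 58.31 MPa.

σ ≈ 58.3 MPa (tensile)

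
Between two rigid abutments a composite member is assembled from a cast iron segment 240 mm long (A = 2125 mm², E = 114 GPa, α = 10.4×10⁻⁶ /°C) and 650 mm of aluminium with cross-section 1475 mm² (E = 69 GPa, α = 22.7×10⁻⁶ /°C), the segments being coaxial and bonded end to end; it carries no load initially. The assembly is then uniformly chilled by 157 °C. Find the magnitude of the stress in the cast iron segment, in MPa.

σ ≈ 173 MPa (tensile)

If the supports were absent, the total length change would be Σ αᵢΔT Lᵢ = 10.4×10⁻⁶×157×240 + 22.7×10⁻⁶×157×650 = 2.708 mm.
Since the ends are fixed, an axial force P builds up, equal in every segment, with P · Σ Lᵢ/(AᵢEᵢ) = δ_free.
The series flexibility is Σ Lᵢ/(AᵢEᵢ) = 240/(2125×114×10³) + 650/(1475×69×10³) = 7.377×10⁻⁶ mm/N.
So P = 2.708 / 7.377×10⁻⁶ = 367.1 kN, tensile.
σ_{cast iron} = P / A = 367100 / 2125 = 172.8 MPa.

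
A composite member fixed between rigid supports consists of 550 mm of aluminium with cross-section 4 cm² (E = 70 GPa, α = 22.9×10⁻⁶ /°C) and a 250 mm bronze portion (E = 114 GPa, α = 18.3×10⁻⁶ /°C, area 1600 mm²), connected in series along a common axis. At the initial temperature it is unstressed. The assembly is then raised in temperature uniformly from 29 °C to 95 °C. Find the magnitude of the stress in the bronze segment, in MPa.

σ ≈ 33.7 MPa (compressive)

If the supports were absent, the total length change would be Σ αᵢΔT Lᵢ = 22.9×10⁻⁶×66×550 + 18.3×10⁻⁶×66×250 = 1.133 mm.
Since the ends are fixed, an axial force P builds up, equal in every segment, with P · Σ Lᵢ/(AᵢEᵢ) = δ_free.
Σ Lᵢ/(AᵢEᵢ) = 550/(400×70×10³) + 250/(1600×114×10³) = 2.101×10⁻⁵ mm/N.
So P = 1.133 / 2.101×10⁻⁵ = 53.93 kN, compressive.
σ_{bronze} = P / A = 53930 / 1600 = 33.71 MPa.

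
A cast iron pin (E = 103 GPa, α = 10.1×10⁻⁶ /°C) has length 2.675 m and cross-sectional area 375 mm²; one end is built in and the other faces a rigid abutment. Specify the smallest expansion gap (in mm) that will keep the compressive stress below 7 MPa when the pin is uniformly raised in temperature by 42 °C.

g ≈ 0.953 mm

With no wall the pin would lengthen by αΔT L = 10.1×10⁻⁶ × 42 × 2675 = 1.135 mm.
A stress of 7 MPa corresponds to the wall pushing the pin back by σL/E = 7×2675/(103×10³) = 0.1818 mm.
So the gap has to take up the difference, g_min = δ_free − σL/E = 1.135 − 0.1818 = 0.9529 mm.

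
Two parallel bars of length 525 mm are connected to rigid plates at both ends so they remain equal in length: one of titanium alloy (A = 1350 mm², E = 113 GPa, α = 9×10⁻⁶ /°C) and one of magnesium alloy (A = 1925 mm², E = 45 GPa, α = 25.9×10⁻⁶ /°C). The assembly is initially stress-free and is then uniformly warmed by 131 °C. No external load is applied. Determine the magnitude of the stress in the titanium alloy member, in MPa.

σ ≈ 90.6 MPa (tensile)

Both members must finish at the same length. With the larger α, the magnesium alloy tends to over-expand; the plates restrain it, putting the magnesium alloy in compression and the titanium alloy in tension. With no external load the two internal forces are equal and opposite, magnitude P.
Compatibility of the two members (thermal + elastic change equal): (α₁ − α₂)ΔT = P·[1/(A₁E₁) + 1/(A₂E₂)].
|α₁ − α₂|·ΔT = 16.9×10⁻⁶ × 131 = 0.002214.
1/(A₁E₁) + 1/(A₂E₂) = 1/(1350×113×10³) + 1/(1925×45×10³) = 1.81×10⁻⁸ N⁻¹.
P = 0.002214 / 1.81×10⁻⁸ = 122300 N = 122.3 kN.
σ_{titanium alloy} = P/A₁ = 122300/1350 = 90.61 MPa, tensile.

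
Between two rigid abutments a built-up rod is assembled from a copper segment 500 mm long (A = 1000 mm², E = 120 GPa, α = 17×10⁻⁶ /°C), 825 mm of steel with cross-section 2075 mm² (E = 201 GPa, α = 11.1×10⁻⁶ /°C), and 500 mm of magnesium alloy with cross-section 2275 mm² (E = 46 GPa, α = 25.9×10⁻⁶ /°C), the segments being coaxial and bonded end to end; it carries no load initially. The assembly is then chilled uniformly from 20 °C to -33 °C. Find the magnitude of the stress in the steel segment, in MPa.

With the walls removed the bar would change length by δ_free = Σ αᵢΔT Lᵢ = 17×10⁻⁶×53×500 + 11.1×10⁻⁶×53×825 + 25.9×10⁻⁶×53×500 = 1.622 mm.
Since the ends are fixed, an axial force P builds up, equal in every segment, with P · Σ Lᵢ/(AᵢEᵢ) = δ_free.
Σ Lᵢ/(AᵢEᵢ) = 500/(1000×120×10³) + 825/(2075×201×10³) + 500/(2275×46×10³) = 1.092×10⁻⁵ mm/N.
Hence P = δ_free / Σ(L/AE) = 1.622/1.092×10⁻⁵ = 148.5 kN (tensile).
σ_{steel} = P / A = 148500 / 2075 = 71.57 MPa.

σ ≈ 71.6 MPa (tensile)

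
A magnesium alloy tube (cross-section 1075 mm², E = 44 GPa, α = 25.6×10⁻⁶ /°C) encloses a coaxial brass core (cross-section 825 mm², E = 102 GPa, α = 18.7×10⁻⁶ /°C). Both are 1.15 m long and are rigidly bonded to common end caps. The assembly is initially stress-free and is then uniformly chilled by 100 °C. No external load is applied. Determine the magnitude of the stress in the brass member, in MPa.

The magnesium alloy has the larger α, so on cooling it would change length more than the brass if both were free. The rigid plates force a common final length, so the magnesium alloy is put into tension and the brass into compression, with equal and opposite forces P (no external load).
Compatibility of the two members (thermal + elastic change equal): (α₁ − α₂)ΔT = P·[1/(A₁E₁) + 1/(A₂E₂)].
|α₁ − α₂|·ΔT = 6.9×10⁻⁶ × 100 = 0.00069.
1/(A₁E₁) + 1/(A₂E₂) = 1/(1075×44×10³) + 1/(825×102×10³) = 3.303×10⁻⁸ N⁻¹.
So P = 0.00069 / 3.303×10⁻⁸ = 20.89 kN.
σ_{brass} = P/A₂ = 20890/825 = 25.33 MPa, compressive.

σ ≈ 25.3 MPa (compressive)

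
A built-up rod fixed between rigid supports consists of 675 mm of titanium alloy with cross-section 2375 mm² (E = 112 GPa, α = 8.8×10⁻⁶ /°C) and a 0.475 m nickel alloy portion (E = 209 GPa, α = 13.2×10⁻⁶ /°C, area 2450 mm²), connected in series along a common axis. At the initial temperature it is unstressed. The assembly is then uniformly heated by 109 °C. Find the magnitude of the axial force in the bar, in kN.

P ≈ 384 kN (compressive)

If the supports were absent, the total length change would be Σ αᵢΔT Lᵢ = 8.8×10⁻⁶×109×675 + 13.2×10⁻⁶×109×475 = 1.331 mm.
The rigid supports impose zero overall length change; the single axial force P common to all segments must satisfy P Σ Lᵢ/(AᵢEᵢ) = δ_free.
Σ Lᵢ/(AᵢEᵢ) = 675/(2375×112×10³) + 475/(2450×209×10³) = 3.465×10⁻⁶ mm/N.
P = 1.331 / 3.465×10⁻⁶ = 384100 N = 384.1 kN, compressive.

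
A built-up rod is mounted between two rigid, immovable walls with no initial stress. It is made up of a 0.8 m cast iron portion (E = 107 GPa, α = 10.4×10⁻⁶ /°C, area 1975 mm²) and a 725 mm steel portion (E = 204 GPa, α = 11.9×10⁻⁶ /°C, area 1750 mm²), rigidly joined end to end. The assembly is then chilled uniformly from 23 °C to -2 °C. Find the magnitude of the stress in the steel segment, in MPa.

σ ≈ 41.6 MPa (tensile)

Free thermal contraction of the whole bar: Σ αᵢΔT Lᵢ = 10.4×10⁻⁶×25×800 + 11.9×10⁻⁶×25×725 = 0.4237 mm.
The walls prevent any net length change, so an axial force P (same in every segment) develops. Compatibility: P · Σ Lᵢ/(AᵢEᵢ) = δ_free.
Σ Lᵢ/(AᵢEᵢ) = 800/(1975×107×10³) + 725/(1750×204×10³) = 5.816×10⁻⁶ mm/N.
P = 0.4237 / 5.816×10⁻⁶ = 72840 N = 72.84 kN, tensile.
σ_{steel} = P / A = 72840 / 1750 = 41.62 MPa.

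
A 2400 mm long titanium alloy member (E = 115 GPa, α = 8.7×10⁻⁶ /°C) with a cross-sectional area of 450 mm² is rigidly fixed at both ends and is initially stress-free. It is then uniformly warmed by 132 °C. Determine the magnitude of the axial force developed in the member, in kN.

P ≈ 59.4 kN (compressive)

Full restraint means ε = 0, so the stress is σ = EαΔT = 115×10³ × 8.7×10⁻⁶ × 132 = 132.1 MPa.
P = AEαΔT = 450 × 115×10³ × 8.7×10⁻⁶ × 132 = 59.43 kN (compressive).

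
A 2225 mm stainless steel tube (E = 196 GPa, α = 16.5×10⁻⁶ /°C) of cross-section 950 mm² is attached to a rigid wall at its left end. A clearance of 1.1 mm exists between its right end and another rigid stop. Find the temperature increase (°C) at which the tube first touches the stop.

ΔT ≈ 30 °C

Contact occurs when the free expansion equals the gap: αΔT L = 1.1 mm.
So ΔT = g/(αL) = 1.1/(16.5×10⁻⁶ × 2225) = 29.96 °C.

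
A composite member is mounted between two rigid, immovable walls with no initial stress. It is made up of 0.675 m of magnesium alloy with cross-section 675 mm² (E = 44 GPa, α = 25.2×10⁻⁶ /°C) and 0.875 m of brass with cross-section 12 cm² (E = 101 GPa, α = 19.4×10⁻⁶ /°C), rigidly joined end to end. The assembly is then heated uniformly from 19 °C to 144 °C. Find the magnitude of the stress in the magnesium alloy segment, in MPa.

Free thermal expansion of the whole bar: Σ αᵢΔT Lᵢ = 25.2×10⁻⁶×125×675 + 19.4×10⁻⁶×125×875 = 4.248 mm.
The walls prevent any net length change, so an axial force P (same in every segment) develops. Compatibility: P · Σ Lᵢ/(AᵢEᵢ) = δ_free.
The series flexibility is Σ Lᵢ/(AᵢEᵢ) = 675/(675×44×10³) + 875/(1200×101×10³) = 2.995×10⁻⁵ mm/N.
So P = 4.248 / 2.995×10⁻⁵ = 141.9 kN, compressive.
σ_{magnesium alloy} = P / A = 141900 / 675 = 210.2 MPa.

σ ≈ 210 MPa (compressive)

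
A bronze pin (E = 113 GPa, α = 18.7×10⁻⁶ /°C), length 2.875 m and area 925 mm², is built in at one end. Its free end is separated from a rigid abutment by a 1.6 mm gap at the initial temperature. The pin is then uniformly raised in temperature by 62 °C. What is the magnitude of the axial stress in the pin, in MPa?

If the wall were absent the pin would grow by αΔT L = 18.7×10⁻⁶ × 62 × 2875 = 3.333 mm.
The gap closes (δ_free > 1.6 mm) and the wall then resists a further 3.333 − 1.6 = 1.733 mm of expansion.
So σ = E(δ_free − g)/L = 113×10³ × 1.733/2875 = 68.13 MPa.

σ ≈ 68.1 MPa (compressive)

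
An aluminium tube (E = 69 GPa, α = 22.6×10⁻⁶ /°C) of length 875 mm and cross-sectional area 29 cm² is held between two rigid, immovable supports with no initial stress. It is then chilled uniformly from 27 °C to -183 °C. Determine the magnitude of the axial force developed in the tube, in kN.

With zero net strain, σ = E·αΔT = 69 GPa × 22.6×10⁻⁶ × 210 = 327.5 MPa.
Axial force P = σA = 327.5 × 2900 = 949700 N = 949.7 kN, tensile.

P ≈ 950 kN (tensile)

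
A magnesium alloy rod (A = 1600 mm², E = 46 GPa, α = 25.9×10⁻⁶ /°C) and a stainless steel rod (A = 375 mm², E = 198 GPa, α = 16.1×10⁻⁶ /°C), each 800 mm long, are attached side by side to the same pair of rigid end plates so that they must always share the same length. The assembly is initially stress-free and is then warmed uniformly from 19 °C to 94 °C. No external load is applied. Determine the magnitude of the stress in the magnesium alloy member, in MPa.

σ ≈ 17 MPa (compressive)

Equilibrium of a rigid end plate with no external load gives equal and opposite internal forces ±P in the two members. Since α_{magnesium alloy} > α_{stainless steel}, heating drives the magnesium alloy into compression and the stainless steel into tension.
Compatibility of the two members (thermal + elastic change equal): (α₁ − α₂)ΔT = P·[1/(A₁E₁) + 1/(A₂E₂)].
|α₁ − α₂|·ΔT = 9.8×10⁻⁶ × 75 = 0.000735.
1/(A₁E₁) + 1/(A₂E₂) = 1/(1600×46×10³) + 1/(375×198×10³) = 2.705×10⁻⁸ N⁻¹.
So P = 0.000735 / 2.705×10⁻⁸ = 27.17 kN.
σ_{magnesium alloy} = P/A₁ = 27170/1600 = 16.98 MPa, compressive.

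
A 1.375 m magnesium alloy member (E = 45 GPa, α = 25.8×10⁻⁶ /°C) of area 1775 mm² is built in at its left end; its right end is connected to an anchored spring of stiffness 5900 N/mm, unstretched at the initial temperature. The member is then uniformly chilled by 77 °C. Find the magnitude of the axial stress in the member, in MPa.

The unrestrained thermal change is αΔT L = 25.8×10⁻⁶ × 77 × 1375 = 2.732 mm.
Let P be the tensile force in the spring. The member extends elastically by PL/(AE) and the spring stretches by P/k; together these equal δ_free.
P [ L/(AE) + 1/k ] = δ_free → P [ 1375/(1775×45×10³) + 1/(5900) ] = 2.732.
P = 2.732 / 0.0001867 = 14630 N.
σ = P/A = 14630/1775 = 8.242 MPa.

σ ≈ 8.24 MPa (tensile)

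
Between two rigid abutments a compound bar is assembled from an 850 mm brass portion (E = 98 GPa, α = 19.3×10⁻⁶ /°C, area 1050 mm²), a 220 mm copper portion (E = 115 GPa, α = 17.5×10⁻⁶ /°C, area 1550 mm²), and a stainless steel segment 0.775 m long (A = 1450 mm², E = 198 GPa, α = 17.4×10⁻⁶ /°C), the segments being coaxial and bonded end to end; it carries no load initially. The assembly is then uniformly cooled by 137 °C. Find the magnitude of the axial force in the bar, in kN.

If the supports were absent, the total length change would be Σ αᵢΔT Lᵢ = 19.3×10⁻⁶×137×850 + 17.5×10⁻⁶×137×220 + 17.4×10⁻⁶×137×775 = 4.622 mm.
The walls prevent any net length change, so an axial force P (same in every segment) develops. Compatibility: P · Σ Lᵢ/(AᵢEᵢ) = δ_free.
Σ Lᵢ/(AᵢEᵢ) = 850/(1050×98×10³) + 220/(1550×115×10³) + 775/(1450×198×10³) = 1.219×10⁻⁵ mm/N.
Hence P = δ_free / Σ(L/AE) = 4.622/1.219×10⁻⁵ = 379.1 kN (tensile).

P ≈ 379 kN (tensile)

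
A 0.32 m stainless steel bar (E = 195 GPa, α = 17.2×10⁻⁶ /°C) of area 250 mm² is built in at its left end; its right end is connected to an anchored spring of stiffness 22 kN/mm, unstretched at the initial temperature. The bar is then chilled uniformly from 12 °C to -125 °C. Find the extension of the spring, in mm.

Free thermal contraction: δ_free = αΔT L = 17.2×10⁻⁶ × 137 × 320 = 0.754 mm.
With a force P in the spring, the elastic change of the bar is PL/(AE) and that of the spring is P/k; compatibility requires their sum to equal δ_free.
So P = δ_free / [L/(AE) + 1/k] = 0.754 / [ 320/(250×195×10³) + 1/(22×10³) ].
P = 0.754 / 5.202×10⁻⁵ = 14500 N.
Spring extension = P/k = 14500/(22×10³) = 0.6589 mm.

δ ≈ 0.659 mm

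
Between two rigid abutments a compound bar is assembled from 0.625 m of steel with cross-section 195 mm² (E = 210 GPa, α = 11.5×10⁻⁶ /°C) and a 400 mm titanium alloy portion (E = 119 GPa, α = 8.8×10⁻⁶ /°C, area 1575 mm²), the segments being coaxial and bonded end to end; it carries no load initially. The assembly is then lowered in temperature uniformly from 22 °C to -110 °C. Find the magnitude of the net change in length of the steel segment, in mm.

|ΔL| ≈ 0.291 mm

If the supports were absent, the total length change would be Σ αᵢΔT Lᵢ = 11.5×10⁻⁶×132×625 + 8.8×10⁻⁶×132×400 = 1.413 mm.
Since the ends are fixed, an axial force P builds up, equal in every segment, with P · Σ Lᵢ/(AᵢEᵢ) = δ_free.
Σ Lᵢ/(AᵢEᵢ) = 625/(195×210×10³) + 400/(1575×119×10³) = 1.74×10⁻⁵ mm/N.
So P = 1.413 / 1.74×10⁻⁵ = 81.24 kN, tensile.
For the steel segment, free thermal change = 11.5×10⁻⁶×132×625 = 0.9487 mm and elastic change from P = 81240×625/(195×210×10³) = 1.24 mm; these oppose, so the net change is 0.291 mm (segment lengthens).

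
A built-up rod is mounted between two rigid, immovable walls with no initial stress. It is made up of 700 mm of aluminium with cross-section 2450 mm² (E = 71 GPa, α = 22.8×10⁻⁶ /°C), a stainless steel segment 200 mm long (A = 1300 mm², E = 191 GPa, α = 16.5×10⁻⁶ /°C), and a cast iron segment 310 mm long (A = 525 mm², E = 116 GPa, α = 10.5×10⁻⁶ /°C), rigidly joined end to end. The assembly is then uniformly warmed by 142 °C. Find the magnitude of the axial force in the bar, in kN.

P ≈ 322 kN (compressive)

If the supports were absent, the total length change would be Σ αᵢΔT Lᵢ = 22.8×10⁻⁶×142×700 + 16.5×10⁻⁶×142×200 + 10.5×10⁻⁶×142×310 = 3.197 mm.
The walls prevent any net length change, so an axial force P (same in every segment) develops. Compatibility: P · Σ Lᵢ/(AᵢEᵢ) = δ_free.
Σ Lᵢ/(AᵢEᵢ) = 700/(2450×71×10³) + 200/(1300×191×10³) + 310/(525×116×10³) = 9.92×10⁻⁶ mm/N.
Hence P = δ_free / Σ(L/AE) = 3.197/9.92×10⁻⁶ = 322.3 kN (compressive).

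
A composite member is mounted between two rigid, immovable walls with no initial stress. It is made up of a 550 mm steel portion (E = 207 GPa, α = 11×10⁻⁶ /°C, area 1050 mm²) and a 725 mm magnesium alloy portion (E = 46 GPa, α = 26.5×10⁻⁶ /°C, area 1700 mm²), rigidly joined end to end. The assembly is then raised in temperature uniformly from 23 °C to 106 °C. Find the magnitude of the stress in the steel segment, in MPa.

σ ≈ 169 MPa (compressive)

With the walls removed the bar would change length by δ_free = Σ αᵢΔT Lᵢ = 11×10⁻⁶×83×550 + 26.5×10⁻⁶×83×725 = 2.097 mm.
Since the ends are fixed, an axial force P builds up, equal in every segment, with P · Σ Lᵢ/(AᵢEᵢ) = δ_free.
Σ Lᵢ/(AᵢEᵢ) = 550/(1050×207×10³) + 725/(1700×46×10³) = 1.18×10⁻⁵ mm/N.
Hence P = δ_free / Σ(L/AE) = 2.097/1.18×10⁻⁵ = 177.7 kN (compressive).
σ_{steel} = P / A = 177700 / 1050 = 169.2 MPa.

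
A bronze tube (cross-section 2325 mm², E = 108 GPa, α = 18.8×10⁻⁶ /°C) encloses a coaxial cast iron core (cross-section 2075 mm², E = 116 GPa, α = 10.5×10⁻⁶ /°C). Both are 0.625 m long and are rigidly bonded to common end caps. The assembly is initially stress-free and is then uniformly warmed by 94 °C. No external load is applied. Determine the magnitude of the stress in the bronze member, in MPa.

Both members must finish at the same length. With the larger α, the bronze tends to over-expand; the plates restrain it, putting the bronze in compression and the cast iron in tension. With no external load the two internal forces are equal and opposite, magnitude P.
Equating the net (thermal + elastic) strains gives |α₁ − α₂|·ΔT = P·[1/(A₁E₁) + 1/(A₂E₂)].
|α₁ − α₂|·ΔT = 8.3×10⁻⁶ × 94 = 0.0007802.
1/(A₁E₁) + 1/(A₂E₂) = 1/(2325×108×10³) + 1/(2075×116×10³) = 8.137×10⁻⁹ N⁻¹.
P = 0.0007802 / 8.137×10⁻⁹ = 95880 N = 95.88 kN.
σ_{bronze} = P/A₁ = 95880/2325 = 41.24 MPa, compressive.

σ ≈ 41.2 MPa (compressive)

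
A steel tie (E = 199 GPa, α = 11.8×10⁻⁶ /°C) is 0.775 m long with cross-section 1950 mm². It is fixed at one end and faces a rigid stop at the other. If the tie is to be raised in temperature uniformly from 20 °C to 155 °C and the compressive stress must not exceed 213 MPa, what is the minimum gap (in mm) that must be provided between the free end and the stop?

With no wall the tie would lengthen by αΔT L = 11.8×10⁻⁶ × 135 × 775 = 1.235 mm.
At the allowable stress the elastic shortening the wall may impose is σL/E = 213 × 775 / (199×10³) = 0.8295 mm.
The gap must absorb the remainder: g_min = 1.235 − 0.8295 = 0.4051 mm.

g ≈ 0.405 mm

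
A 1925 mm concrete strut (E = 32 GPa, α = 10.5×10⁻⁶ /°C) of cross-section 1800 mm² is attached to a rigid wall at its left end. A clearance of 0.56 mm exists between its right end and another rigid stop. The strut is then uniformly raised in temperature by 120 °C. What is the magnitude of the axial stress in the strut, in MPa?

Unrestrained expansion: δ_free = αΔT L = 10.5×10⁻⁶ × 120 × 1925 = 2.425 mm.
This exceeds the 0.56 mm gap, so the wall pushes back. The portion of expansion that must be recovered elastically is δ_free − gap = 2.425 − 0.56 = 1.865 mm.
So σ = E(δ_free − g)/L = 32×10³ × 1.865/1925 = 31.01 MPa.

σ ≈ 31 MPa (compressive)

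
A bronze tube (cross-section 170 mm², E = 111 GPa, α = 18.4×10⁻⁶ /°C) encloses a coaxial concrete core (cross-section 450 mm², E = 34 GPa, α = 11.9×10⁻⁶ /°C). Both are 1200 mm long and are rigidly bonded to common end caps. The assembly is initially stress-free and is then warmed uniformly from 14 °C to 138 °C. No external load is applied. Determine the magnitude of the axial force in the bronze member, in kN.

P ≈ 6.81 kN (compressive in the bronze)

Equilibrium of a rigid end plate with no external load gives equal and opposite internal forces ±P in the two members. Since α_{bronze} > α_{concrete}, heating drives the bronze into compression and the concrete into tension.
Compatibility of the two members (thermal + elastic change equal): (α₁ − α₂)ΔT = P·[1/(A₁E₁) + 1/(A₂E₂)].
|α₁ − α₂|·ΔT = 6.5×10⁻⁶ × 124 = 0.000806.
1/(A₁E₁) + 1/(A₂E₂) = 1/(170×111×10³) + 1/(450×34×10³) = 1.184×10⁻⁷ N⁻¹.
So P = 0.000806 / 1.184×10⁻⁷ = 6.81 kN.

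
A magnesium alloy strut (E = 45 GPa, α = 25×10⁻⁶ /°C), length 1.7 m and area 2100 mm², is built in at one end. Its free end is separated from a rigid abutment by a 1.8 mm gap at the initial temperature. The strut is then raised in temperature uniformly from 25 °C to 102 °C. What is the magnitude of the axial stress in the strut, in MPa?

If the wall were absent the strut would grow by αΔT L = 25×10⁻⁶ × 77 × 1700 = 3.272 mm.
The gap closes (δ_free > 1.8 mm) and the wall then resists a further 3.272 − 1.8 = 1.472 mm of expansion.
That suppressed elongation corresponds to σ = E·Δ/L = 45×10³ × 1.472/1700 = 38.98 MPa.

σ ≈ 39 MPa (compressive)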